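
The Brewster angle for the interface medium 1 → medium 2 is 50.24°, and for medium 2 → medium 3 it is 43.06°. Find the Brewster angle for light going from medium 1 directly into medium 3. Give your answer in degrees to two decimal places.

θ_B ≈ 48.32°

Each Brewster angle gives a ratio: n₂/n₁ = tan 50.24° = 1.2019, n₃/n₂ = tan 43.06° = 0.9345.
n₃/n₁ = 1.1232. Then tan θ_B(1→3) = n₃/n₁, so θ_B(1→3) = arctan(1.1232) = 48.32°.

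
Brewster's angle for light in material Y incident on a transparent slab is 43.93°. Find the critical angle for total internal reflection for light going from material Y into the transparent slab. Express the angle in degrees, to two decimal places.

n₂/n₁ = tan 43.93° = 0.9633; the critical angle satisfies sin θ_c = n₂/n₁.
θ_c = arcsin(0.9633) = 74.44°.

θ_c ≈ 74.44°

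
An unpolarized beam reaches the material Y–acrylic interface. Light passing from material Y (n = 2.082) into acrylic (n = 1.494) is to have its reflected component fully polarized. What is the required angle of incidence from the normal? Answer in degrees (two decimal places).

tan θ_B = n₂/n₁ = 1.494/2.082 = 0.7176.
θ_B = arctan(0.7176) = 35.66°.

θ_B ≈ 35.66°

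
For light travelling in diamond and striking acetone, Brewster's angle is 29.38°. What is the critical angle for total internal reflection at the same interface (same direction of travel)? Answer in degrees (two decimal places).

n₂/n₁ = tan 29.38° = 0.5630; the critical angle satisfies sin θ_c = n₂/n₁.
θ_c = arcsin(0.5630) = 34.26°.

θ_c ≈ 34.26°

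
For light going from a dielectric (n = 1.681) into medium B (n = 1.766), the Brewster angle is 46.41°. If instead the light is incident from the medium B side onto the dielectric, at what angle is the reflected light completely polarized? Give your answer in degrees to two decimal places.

The two Brewster angles are complementary: θ_B' = 90° − θ_B = 90° − 46.41° = 43.59°.

θ_B' ≈ 43.59°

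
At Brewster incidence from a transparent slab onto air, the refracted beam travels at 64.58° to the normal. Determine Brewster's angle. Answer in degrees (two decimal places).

θ_B ≈ 25.42°

Since the reflected and refracted rays are at right angles at the polarizing angle, θ_B + θ_t = 90°.
So θ_B = 90° − θ_t = 90° − 64.58° = 25.42°.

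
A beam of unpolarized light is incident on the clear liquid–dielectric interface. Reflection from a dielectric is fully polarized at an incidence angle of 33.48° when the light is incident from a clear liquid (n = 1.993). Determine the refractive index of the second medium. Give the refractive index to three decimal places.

n ≈ 1.318

Brewster's law: tan θ_B = n₂/n₁ (light incident in a clear liquid, refracted into a dielectric).
n₂ = n₁ tan θ_B = 1.993 × tan 33.48° = 1.318.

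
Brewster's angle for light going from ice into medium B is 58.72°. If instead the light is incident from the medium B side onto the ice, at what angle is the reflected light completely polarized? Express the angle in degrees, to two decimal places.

θ_B' ≈ 31.28°

Reversing the direction swaps n₁ and n₂, so tan θ_B' = 1/tan θ_B and θ_B' = 90° − θ_B.
Hence θ_B' = 90° − 58.72° = 31.28°.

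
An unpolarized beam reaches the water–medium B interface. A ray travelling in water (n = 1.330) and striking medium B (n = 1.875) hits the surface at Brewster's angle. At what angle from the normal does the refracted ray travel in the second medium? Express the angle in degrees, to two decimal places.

θ_t ≈ 35.35°

First find Brewster's angle: tan θ_B = 1.875/1.330 = 1.4098, giving θ_B = 54.65°.
At Brewster's angle the reflected and refracted rays are perpendicular, so θ_t = 90° − θ_B = 90° − 54.65° = 35.35°.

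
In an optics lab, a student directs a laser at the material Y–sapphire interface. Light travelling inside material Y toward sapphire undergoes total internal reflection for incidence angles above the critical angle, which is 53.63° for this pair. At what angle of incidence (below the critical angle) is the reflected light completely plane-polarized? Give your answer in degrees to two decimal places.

sin θ_c = n₂/n₁, so n₂/n₁ = sin 53.63° = 0.8052.
Brewster: tan θ_B = n₂/n₁ = 0.8052.
θ_B = arctan(0.8052) = 38.84°.

θ_B ≈ 38.84°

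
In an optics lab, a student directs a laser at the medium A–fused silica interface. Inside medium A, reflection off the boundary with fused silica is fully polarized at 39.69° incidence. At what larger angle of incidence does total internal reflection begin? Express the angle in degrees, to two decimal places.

From Brewster, n₂/n₁ = tan θ_B = tan 39.69° = 0.8299.
Then sin θ_c = n₂/n₁ = 0.8299, so θ_c = arcsin 0.8299 = 56.09°.

θ_c ≈ 56.09°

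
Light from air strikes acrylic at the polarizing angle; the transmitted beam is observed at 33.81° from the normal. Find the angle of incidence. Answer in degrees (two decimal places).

Brewster's condition makes the reflected and refracted beams perpendicular: θ_B + θ_t = 90°.
So θ_B = 90° − θ_t = 90° − 33.81° = 56.19°.

θ_B ≈ 56.19°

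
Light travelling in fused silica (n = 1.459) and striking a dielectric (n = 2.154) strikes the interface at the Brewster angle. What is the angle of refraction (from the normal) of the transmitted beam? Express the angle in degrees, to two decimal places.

θ_t ≈ 34.11°

tan θ_B = n₂/n₁ = 2.154/1.459 = 1.4764, so θ_B = 55.89°.
The refracted ray is perpendicular to the reflected ray, so θ_t = 90° − θ_B = 34.11°.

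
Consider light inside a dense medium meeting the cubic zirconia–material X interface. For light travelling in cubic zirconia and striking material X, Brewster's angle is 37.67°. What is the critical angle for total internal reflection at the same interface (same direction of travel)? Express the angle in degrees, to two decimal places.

θ_c ≈ 50.54°

From Brewster, n₂/n₁ = tan θ_B = tan 37.67° = 0.7721.
Then sin θ_c = n₂/n₁ = 0.7721, so θ_c = arcsin 0.7721 = 50.54°.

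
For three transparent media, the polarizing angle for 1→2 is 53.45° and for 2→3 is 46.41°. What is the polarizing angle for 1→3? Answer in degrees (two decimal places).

θ_B ≈ 54.79°

n₂/n₁ = tan 53.45° = 1.3490 and n₃/n₂ = tan 46.41° = 1.0505.
n₃/n₁ = 1.4170. Then tan θ_B(1→3) = n₃/n₁, so θ_B(1→3) = arctan(1.4170) = 54.79°.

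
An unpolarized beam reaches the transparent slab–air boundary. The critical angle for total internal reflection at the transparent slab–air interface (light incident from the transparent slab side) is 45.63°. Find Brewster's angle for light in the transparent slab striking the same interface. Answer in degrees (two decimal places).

At the critical angle sin θ_c = n₂/n₁, giving n₂/n₁ = sin 45.63° = 0.7148.
Then tan θ_B = n₂/n₁ = 0.7148, so θ_B = arctan 0.7148 = 35.56°.

θ_B ≈ 35.56°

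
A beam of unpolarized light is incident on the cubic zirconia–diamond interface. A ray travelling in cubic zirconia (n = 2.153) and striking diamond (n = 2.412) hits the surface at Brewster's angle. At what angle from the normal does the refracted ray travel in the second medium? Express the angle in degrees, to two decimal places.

tan θ_B = n₂/n₁ = 2.412/2.153 = 1.1203, so θ_B = 48.25°.
At Brewster's angle the reflected and refracted rays are perpendicular, so θ_t = 90° − θ_B = 90° − 48.25° = 41.75°.

θ_t ≈ 41.75°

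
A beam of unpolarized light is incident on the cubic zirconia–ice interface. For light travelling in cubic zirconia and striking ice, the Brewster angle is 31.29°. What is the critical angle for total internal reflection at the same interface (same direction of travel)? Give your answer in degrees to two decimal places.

n₂/n₁ = tan 31.29° = 0.6078; the critical angle satisfies sin θ_c = n₂/n₁.
θ_c = arcsin(0.6078) = 37.43°.

θ_c ≈ 37.43°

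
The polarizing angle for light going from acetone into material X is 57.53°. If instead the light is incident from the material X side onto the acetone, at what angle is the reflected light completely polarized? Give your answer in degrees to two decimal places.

tan θ_B' = n₁/n₂ = 1/tan θ_B, so θ_B' = 90° − θ_B.
θ_B' = 90° − 57.53° = 32.47°.

θ_B' ≈ 32.47°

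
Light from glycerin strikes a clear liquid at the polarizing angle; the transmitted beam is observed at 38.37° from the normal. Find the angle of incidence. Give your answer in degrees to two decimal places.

θ_B ≈ 51.63°

Brewster's condition makes the reflected and refracted beams perpendicular: θ_B + θ_t = 90°.
So θ_B = 90° − θ_t = 90° − 38.37° = 51.63°.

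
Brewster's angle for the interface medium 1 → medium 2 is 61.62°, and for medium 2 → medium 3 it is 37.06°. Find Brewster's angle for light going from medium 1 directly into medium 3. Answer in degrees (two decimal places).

n₂/n₁ = tan 61.62° = 1.8510 and n₃/n₂ = tan 37.06° = 0.7552.
So n₃/n₁ = (n₂/n₁)(n₃/n₂) = 1.8510 × 0.7552 = 1.3979.
θ_B(1→3) = arctan(1.3979) = 54.42°.

θ_B ≈ 54.42°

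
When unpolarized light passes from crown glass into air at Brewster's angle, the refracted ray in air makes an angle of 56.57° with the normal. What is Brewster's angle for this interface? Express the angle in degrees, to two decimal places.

θ_B ≈ 33.43°

Since the reflected and refracted rays are at right angles at the polarizing angle, θ_B + θ_t = 90°.
θ_B = 90° − 56.57° = 33.43°.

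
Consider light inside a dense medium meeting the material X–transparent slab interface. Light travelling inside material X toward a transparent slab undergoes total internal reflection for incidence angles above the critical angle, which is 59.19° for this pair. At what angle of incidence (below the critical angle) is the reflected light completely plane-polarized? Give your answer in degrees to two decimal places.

sin θ_c = n₂/n₁, so n₂/n₁ = sin 59.19° = 0.8589.
Brewster: tan θ_B = n₂/n₁ = 0.8589.
θ_B = arctan(0.8589) = 40.66°.

θ_B ≈ 40.66°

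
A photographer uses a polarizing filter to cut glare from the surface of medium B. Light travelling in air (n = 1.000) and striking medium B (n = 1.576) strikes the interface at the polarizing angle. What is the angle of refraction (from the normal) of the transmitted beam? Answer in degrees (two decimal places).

θ_t ≈ 32.40°

First find Brewster's angle: tan θ_B = 1.576/1.000 = 1.5760, giving θ_B = 57.60°.
At Brewster's angle the reflected and refracted rays are perpendicular, so θ_t = 90° − θ_B = 90° − 57.60° = 32.40°.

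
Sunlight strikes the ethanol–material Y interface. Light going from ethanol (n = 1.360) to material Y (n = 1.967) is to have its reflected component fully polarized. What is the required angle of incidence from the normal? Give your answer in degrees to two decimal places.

The reflected p-component vanishes when tan θ_B = n₂/n₁.
Here n₂/n₁ = 1.967/1.360 = 1.4463, and Brewster's law gives tan θ_B = n₂/n₁.
So θ_B = arctan 1.4463 = 55.34°.

θ_B ≈ 55.34°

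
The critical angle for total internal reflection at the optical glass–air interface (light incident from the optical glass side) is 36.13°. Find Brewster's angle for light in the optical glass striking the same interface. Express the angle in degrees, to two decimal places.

At the critical angle sin θ_c = n₂/n₁, giving n₂/n₁ = sin 36.13° = 0.5896.
Then tan θ_B = n₂/n₁ = 0.5896, so θ_B = arctan 0.5896 = 30.52°.

θ_B ≈ 30.52°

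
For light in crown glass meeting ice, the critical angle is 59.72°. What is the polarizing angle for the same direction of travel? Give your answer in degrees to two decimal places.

θ_B ≈ 40.81°

sin θ_c = n₂/n₁, so n₂/n₁ = sin 59.72° = 0.8636.
Brewster: tan θ_B = n₂/n₁ = 0.8636.
θ_B = arctan(0.8636) = 40.81°.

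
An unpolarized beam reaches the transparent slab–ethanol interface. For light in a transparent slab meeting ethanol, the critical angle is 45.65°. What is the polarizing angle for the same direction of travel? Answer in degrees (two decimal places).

θ_B ≈ 35.57°

At the critical angle sin θ_c = n₂/n₁, giving n₂/n₁ = sin 45.65° = 0.7151.
Then tan θ_B = n₂/n₁ = 0.7151, so θ_B = arctan 0.7151 = 35.57°.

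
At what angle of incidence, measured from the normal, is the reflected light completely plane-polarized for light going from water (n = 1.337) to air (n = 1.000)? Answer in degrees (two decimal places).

θ_B ≈ 36.79°

Here n₂/n₁ = 1.000/1.337 = 0.7479, and Brewster's law gives tan θ_B = n₂/n₁.
θ_B = arctan(0.7479) = 36.79°.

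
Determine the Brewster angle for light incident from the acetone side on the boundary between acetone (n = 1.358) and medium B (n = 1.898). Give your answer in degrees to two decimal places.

θ_B ≈ 54.42°

Here n₂/n₁ = 1.898/1.358 = 1.3976, and Brewster's law gives tan θ_B = n₂/n₁.
θ_B = arctan(1.3976) = 54.42°.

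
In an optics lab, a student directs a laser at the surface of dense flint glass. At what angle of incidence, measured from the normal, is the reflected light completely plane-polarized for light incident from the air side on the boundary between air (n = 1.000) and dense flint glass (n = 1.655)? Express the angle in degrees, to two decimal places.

θ_B ≈ 58.86°

Here n₂/n₁ = 1.655/1.000 = 1.6550, and Brewster's law gives tan θ_B = n₂/n₁.
So θ_B = arctan 1.6550 = 58.86°.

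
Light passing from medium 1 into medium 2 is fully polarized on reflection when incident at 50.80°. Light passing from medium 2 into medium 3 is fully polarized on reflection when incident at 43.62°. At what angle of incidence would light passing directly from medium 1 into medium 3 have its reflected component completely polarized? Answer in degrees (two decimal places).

tan θ_B(1→2) = n₂/n₁ = tan 50.80° = 1.2261.
tan θ_B(2→3) = n₃/n₂ = tan 43.62° = 0.9530.
n₃/n₁ = 1.1684. Then tan θ_B(1→3) = n₃/n₁, so θ_B(1→3) = arctan(1.1684) = 49.44°.

θ_B ≈ 49.44°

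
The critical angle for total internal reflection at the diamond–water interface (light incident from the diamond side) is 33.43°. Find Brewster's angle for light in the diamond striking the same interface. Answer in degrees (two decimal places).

θ_B ≈ 28.85°

sin θ_c = n₂/n₁, so n₂/n₁ = sin 33.43° = 0.5509.
Brewster: tan θ_B = n₂/n₁ = 0.5509.
θ_B = arctan(0.5509) = 28.85°.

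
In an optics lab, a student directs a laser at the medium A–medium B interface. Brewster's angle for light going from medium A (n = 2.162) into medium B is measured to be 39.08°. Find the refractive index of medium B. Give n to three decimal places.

n ≈ 1.756

Full polarization of the reflected beam means tan θ_B = n₂/n₁, where n₁ is the incident medium (medium A).
n₂ = n₁ tan θ_B = 2.162 × tan 39.08° = 1.756.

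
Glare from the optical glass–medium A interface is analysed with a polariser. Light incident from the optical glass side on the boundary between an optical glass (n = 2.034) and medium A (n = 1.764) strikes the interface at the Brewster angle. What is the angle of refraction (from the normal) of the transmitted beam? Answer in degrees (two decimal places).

tan θ_B = n₂/n₁ = 1.764/2.034 = 0.8673, so θ_B = 40.93°.
At Brewster's angle the reflected and refracted rays are perpendicular, so θ_t = 90° − θ_B = 90° − 40.93° = 49.07°.

θ_t ≈ 49.07°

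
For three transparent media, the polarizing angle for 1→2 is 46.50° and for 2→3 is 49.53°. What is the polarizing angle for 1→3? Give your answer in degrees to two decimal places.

tan θ_B(1→2) = n₂/n₁ = tan 46.50° = 1.0538.
tan θ_B(2→3) = n₃/n₂ = tan 49.53° = 1.1721.
n₃/n₁ = 1.2351. Then tan θ_B(1→3) = n₃/n₁, so θ_B(1→3) = arctan(1.2351) = 51.01°.

θ_B ≈ 51.01°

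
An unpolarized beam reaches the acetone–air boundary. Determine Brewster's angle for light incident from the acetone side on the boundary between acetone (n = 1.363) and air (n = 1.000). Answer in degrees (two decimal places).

Brewster's condition: tan θ_B = n₂/n₁ = 1.000/1.363 = 0.7337. Taking the arctangent, θ_B = 36.27°.

θ_B ≈ 36.27°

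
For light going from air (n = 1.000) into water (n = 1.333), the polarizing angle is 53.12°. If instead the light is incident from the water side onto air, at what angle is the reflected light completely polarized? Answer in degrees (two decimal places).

θ_B' ≈ 36.88°

The two Brewster angles are complementary: θ_B' = 90° − θ_B = 90° − 53.12° = 36.88°.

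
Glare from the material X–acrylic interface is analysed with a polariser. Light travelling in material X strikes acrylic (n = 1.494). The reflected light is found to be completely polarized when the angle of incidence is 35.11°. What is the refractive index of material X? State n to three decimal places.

Brewster's law: tan θ_B = n₂/n₁ (light incident in material X, refracted into acrylic).
n₁ = n₂ / tan θ_B = 1.494 / tan 35.11° = 2.125.

n ≈ 2.125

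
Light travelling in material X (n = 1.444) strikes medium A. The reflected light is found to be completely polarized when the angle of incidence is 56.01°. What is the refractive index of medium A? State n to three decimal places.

Brewster's law: tan θ_B = n₂/n₁ (light incident in material X, refracted into medium A).
n₂ = n₁ tan θ_B = 1.444 × tan 56.01° = 2.142.

n ≈ 2.142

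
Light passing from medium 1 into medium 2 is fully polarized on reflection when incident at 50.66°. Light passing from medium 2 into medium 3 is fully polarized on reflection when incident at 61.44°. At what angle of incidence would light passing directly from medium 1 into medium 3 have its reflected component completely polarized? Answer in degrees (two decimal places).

θ_B ≈ 65.96°

tan θ_B(1→2) = n₂/n₁ = tan 50.66° = 1.2200.
tan θ_B(2→3) = n₃/n₂ = tan 61.44° = 1.8372.
So n₃/n₁ = (n₂/n₁)(n₃/n₂) = 1.2200 × 1.8372 = 2.2414.
θ_B(1→3) = arctan(2.2414) = 65.96°.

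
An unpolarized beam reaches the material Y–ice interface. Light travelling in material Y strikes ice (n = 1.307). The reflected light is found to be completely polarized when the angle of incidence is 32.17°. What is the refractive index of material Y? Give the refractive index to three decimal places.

Full polarization of the reflected beam means tan θ_B = n₂/n₁, where n₁ is the incident medium (material Y).
n₁ = n₂ / tan θ_B = 1.307 / tan 32.17° = 2.078.

n ≈ 2.078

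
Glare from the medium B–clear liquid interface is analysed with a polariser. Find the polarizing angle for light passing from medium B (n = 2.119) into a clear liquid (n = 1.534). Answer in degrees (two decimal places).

θ_B ≈ 35.90°

At Brewster's angle the reflected and refracted rays are perpendicular, which with Snell's law gives tan θ_B = n₂/n₁.
tan θ_B = n₂/n₁ = 1.534/2.119 = 0.7239.
So θ_B = arctan 0.7239 = 35.90°.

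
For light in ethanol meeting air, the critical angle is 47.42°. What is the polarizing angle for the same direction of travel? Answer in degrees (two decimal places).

θ_B ≈ 36.37°

At the critical angle sin θ_c = n₂/n₁, giving n₂/n₁ = sin 47.42° = 0.7363.
Then tan θ_B = n₂/n₁ = 0.7363, so θ_B = arctan 0.7363 = 36.37°.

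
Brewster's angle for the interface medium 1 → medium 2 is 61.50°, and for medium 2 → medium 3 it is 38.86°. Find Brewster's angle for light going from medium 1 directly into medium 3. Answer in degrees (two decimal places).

θ_B ≈ 56.03°

tan θ_B(1→2) = n₂/n₁ = tan 61.50° = 1.8418.
tan θ_B(2→3) = n₃/n₂ = tan 38.86° = 0.8057.
Multiplying, n₃/n₁ = 1.8418 × 0.8057 = 1.4840, and θ_B(1→3) = arctan 1.4840 = 56.03°.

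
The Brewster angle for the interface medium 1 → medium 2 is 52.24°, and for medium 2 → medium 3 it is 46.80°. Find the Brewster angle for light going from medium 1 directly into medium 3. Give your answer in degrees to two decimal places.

n₂/n₁ = tan 52.24° = 1.2911 and n₃/n₂ = tan 46.80° = 1.0649.
n₃/n₁ = 1.3748. Then tan θ_B(1→3) = n₃/n₁, so θ_B(1→3) = arctan(1.3748) = 53.97°.

θ_B ≈ 53.97°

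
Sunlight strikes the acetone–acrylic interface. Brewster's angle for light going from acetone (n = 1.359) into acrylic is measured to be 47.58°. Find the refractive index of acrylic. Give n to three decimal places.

Brewster's law: tan θ_B = n₂/n₁ (light incident in acetone, refracted into acrylic).
n₂ = n₁ tan θ_B = 1.359 × tan 47.58° = 1.487.

n ≈ 1.487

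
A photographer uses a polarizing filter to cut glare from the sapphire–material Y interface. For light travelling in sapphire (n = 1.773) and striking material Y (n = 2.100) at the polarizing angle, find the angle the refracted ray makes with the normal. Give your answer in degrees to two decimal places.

tan θ_B = n₂/n₁ = 2.100/1.773 = 1.1844, so θ_B = 49.83°.
Since θ_B + θ_t = 90° at Brewster incidence, θ_t = 90° − 49.83° = 40.17°.

θ_t ≈ 40.17°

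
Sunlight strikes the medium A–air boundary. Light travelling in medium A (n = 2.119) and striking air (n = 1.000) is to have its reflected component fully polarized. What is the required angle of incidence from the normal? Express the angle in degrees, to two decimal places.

θ_B ≈ 25.26°

At Brewster's angle the reflected and refracted rays are perpendicular, which with Snell's law gives tan θ_B = n₂/n₁.
Brewster's condition: tan θ_B = n₂/n₁ = 1.000/2.119 = 0.4719.
θ_B = arctan(0.4719) = 25.26°.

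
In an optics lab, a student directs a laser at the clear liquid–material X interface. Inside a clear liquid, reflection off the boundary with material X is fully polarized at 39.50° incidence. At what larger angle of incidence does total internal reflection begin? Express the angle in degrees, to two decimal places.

From Brewster, n₂/n₁ = tan θ_B = tan 39.50° = 0.8243.
Then sin θ_c = n₂/n₁ = 0.8243, so θ_c = arcsin 0.8243 = 55.52°.

θ_c ≈ 55.52°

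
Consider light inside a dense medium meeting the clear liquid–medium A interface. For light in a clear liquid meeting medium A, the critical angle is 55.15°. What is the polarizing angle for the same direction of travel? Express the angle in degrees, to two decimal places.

At the critical angle sin θ_c = n₂/n₁, giving n₂/n₁ = sin 55.15° = 0.8207.
Then tan θ_B = n₂/n₁ = 0.8207, so θ_B = arctan 0.8207 = 39.37°.

θ_B ≈ 39.37°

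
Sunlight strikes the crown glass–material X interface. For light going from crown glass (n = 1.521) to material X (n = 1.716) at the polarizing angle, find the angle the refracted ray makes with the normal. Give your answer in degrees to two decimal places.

θ_t ≈ 41.55°

tan θ_B = n₂/n₁ = 1.716/1.521 = 1.1282, so θ_B = 48.45°.
The refracted ray is perpendicular to the reflected ray, so θ_t = 90° − θ_B = 41.55°.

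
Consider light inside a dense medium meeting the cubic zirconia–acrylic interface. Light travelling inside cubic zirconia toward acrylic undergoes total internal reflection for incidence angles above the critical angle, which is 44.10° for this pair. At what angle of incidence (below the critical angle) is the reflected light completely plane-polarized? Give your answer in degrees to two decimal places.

θ_B ≈ 34.83°

sin θ_c = n₂/n₁, so n₂/n₁ = sin 44.10° = 0.6959.
Brewster: tan θ_B = n₂/n₁ = 0.6959.
θ_B = arctan(0.6959) = 34.83°.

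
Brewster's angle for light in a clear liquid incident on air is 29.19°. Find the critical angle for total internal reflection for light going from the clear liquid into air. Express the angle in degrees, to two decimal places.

tan θ_B = n₂/n₁ = tan 29.19° = 0.5587.
Total internal reflection: sin θ_c = n₂/n₁ = 0.5587.
θ_c = arcsin(0.5587) = 33.96°.

θ_c ≈ 33.96°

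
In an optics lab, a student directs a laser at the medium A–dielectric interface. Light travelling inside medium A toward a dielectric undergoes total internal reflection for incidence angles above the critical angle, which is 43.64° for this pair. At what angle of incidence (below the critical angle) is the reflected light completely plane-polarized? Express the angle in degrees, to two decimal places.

θ_B ≈ 34.61°

sin θ_c = n₂/n₁, so n₂/n₁ = sin 43.64° = 0.6901.
Brewster: tan θ_B = n₂/n₁ = 0.6901.
θ_B = arctan(0.6901) = 34.61°.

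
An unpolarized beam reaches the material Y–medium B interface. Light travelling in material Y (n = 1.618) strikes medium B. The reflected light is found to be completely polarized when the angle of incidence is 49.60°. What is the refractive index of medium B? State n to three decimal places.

At the polarizing angle, tan θ_B = n₂/n₁ with n₁ on the incident side (material Y) and n₂ on the transmitted side (medium B).
n₂ = n₁ tan θ_B = 1.618 × tan 49.60° = 1.901.

n ≈ 1.901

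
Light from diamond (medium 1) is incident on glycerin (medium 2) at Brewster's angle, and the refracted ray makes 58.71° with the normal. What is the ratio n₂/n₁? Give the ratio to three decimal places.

At Brewster incidence θ_B = 90° − θ_t = 90° − 58.71° = 31.29°.
tan θ_B = n₂/n₁, so n₂/n₁ = tan 31.29° = 0.608.

n₂/n₁ ≈ 0.608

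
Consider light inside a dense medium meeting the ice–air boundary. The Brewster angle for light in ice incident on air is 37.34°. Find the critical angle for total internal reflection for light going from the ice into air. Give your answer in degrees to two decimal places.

θ_c ≈ 49.72°

tan θ_B = n₂/n₁ = tan 37.34° = 0.7629.
Total internal reflection: sin θ_c = n₂/n₁ = 0.7629.
θ_c = arcsin(0.7629) = 49.72°.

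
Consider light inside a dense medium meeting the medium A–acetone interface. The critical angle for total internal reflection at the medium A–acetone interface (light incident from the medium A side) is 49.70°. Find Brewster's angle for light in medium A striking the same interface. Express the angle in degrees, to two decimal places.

sin θ_c = n₂/n₁, so n₂/n₁ = sin 49.70° = 0.7627.
Brewster: tan θ_B = n₂/n₁ = 0.7627.
θ_B = arctan(0.7627) = 37.33°.

θ_B ≈ 37.33°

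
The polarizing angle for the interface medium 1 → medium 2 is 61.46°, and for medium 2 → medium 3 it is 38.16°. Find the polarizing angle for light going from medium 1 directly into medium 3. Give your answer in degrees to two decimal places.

tan θ_B(1→2) = n₂/n₁ = tan 61.46° = 1.8387.
tan θ_B(2→3) = n₃/n₂ = tan 38.16° = 0.7858.
Multiplying, n₃/n₁ = 1.8387 × 0.7858 = 1.4448, and θ_B(1→3) = arctan 1.4448 = 55.31°.

θ_B ≈ 55.31°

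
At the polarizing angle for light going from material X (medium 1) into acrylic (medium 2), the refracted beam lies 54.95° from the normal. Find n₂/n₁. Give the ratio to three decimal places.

θ_B + θ_t = 90°, so θ_B = 90° − 54.95° = 35.05°.
Then n₂/n₁ = tan θ_B = tan 35.05° = 0.702.

n₂/n₁ ≈ 0.702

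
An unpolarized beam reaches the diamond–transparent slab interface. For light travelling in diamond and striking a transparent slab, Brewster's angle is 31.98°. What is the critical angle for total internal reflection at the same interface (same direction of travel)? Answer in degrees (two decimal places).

θ_c ≈ 38.64°

n₂/n₁ = tan 31.98° = 0.6244; the critical angle satisfies sin θ_c = n₂/n₁.
θ_c = arcsin(0.6244) = 38.64°.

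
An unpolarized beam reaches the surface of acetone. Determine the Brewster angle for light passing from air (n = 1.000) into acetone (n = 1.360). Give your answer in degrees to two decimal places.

Brewster's condition: tan θ_B = n₂/n₁ = 1.360/1.000 = 1.3600.
So θ_B = arctan 1.3600 = 53.67°.

θ_B ≈ 53.67°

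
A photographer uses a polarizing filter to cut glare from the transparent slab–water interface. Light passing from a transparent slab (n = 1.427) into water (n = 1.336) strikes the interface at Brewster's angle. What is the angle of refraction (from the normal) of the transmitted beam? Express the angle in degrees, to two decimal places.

θ_B = arctan(n₂/n₁) = arctan(1.336/1.427) = 43.11°.
The refracted ray is perpendicular to the reflected ray, so θ_t = 90° − θ_B = 46.89°.

θ_t ≈ 46.89°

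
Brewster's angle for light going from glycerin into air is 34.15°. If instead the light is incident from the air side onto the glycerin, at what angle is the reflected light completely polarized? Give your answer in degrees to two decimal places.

The two Brewster angles are complementary: θ_B' = 90° − θ_B = 90° − 34.15° = 55.85°.

θ_B' ≈ 55.85°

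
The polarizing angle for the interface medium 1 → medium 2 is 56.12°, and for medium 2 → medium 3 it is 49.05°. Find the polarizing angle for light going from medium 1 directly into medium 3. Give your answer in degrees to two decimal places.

θ_B ≈ 59.77°

tan θ_B(1→2) = n₂/n₁ = tan 56.12° = 1.4893.
tan θ_B(2→3) = n₃/n₂ = tan 49.05° = 1.1524.
Multiplying, n₃/n₁ = 1.4893 × 1.1524 = 1.7162, and θ_B(1→3) = arctan 1.7162 = 59.77°.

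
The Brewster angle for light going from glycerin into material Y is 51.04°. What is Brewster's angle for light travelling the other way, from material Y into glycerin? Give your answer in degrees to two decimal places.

θ_B' ≈ 38.96°

Reversing the direction swaps n₁ and n₂, so tan θ_B' = 1/tan θ_B and θ_B' = 90° − θ_B.
Hence θ_B' = 90° − 51.04° = 38.96°.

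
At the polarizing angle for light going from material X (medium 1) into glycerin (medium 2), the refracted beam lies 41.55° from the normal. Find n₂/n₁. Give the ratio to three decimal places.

n₂/n₁ ≈ 1.128

θ_B + θ_t = 90°, so θ_B = 90° − 41.55° = 48.45°.
Then n₂/n₁ = tan θ_B = tan 48.45° = 1.128.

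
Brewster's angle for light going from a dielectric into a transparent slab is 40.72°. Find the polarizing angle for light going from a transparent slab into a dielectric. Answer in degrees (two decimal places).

tan θ_B' = n₁/n₂ = 1/tan θ_B, so θ_B' = 90° − θ_B.
θ_B' = 90° − 40.72° = 49.28°.

θ_B' ≈ 49.28°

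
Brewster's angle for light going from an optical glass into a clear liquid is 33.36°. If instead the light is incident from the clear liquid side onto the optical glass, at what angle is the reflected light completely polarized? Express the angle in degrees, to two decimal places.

θ_B' ≈ 56.64°

tan θ_B' = n₁/n₂ = 1/tan θ_B, so θ_B' = 90° − θ_B.
θ_B' = 90° − 33.36° = 56.64°.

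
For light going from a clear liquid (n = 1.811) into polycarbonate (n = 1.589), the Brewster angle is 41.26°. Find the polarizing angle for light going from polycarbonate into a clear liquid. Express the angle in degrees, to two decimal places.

tan θ_B' = n₁/n₂ = 1/tan θ_B, so θ_B' = 90° − θ_B.
θ_B' = 90° − 41.26° = 48.74°.

θ_B' ≈ 48.74°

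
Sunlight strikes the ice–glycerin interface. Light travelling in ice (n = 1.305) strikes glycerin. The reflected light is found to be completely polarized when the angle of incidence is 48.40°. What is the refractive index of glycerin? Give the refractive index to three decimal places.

Brewster's law: tan θ_B = n₂/n₁ (light incident in ice, refracted into glycerin).
n₂ = n₁ tan θ_B = 1.305 × tan 48.40° = 1.470.

n ≈ 1.470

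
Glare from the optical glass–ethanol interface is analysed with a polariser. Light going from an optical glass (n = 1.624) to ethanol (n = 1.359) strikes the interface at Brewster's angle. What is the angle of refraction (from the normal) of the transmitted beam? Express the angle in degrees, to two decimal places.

tan θ_B = n₂/n₁ = 1.359/1.624 = 0.8368, so θ_B = 39.92°.
At Brewster's angle the reflected and refracted rays are perpendicular, so θ_t = 90° − θ_B = 90° − 39.92° = 50.08°.

θ_t ≈ 50.08°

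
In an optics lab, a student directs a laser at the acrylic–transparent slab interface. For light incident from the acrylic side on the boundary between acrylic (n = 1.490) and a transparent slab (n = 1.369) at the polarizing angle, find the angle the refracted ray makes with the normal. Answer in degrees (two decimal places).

θ_t ≈ 47.42°

tan θ_B = n₂/n₁ = 1.369/1.490 = 0.9188, so θ_B = 42.58°.
The refracted ray is perpendicular to the reflected ray, so θ_t = 90° − θ_B = 47.42°.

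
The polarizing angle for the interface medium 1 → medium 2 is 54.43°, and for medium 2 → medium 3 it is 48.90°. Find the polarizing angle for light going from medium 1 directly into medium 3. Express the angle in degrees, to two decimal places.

tan θ_B(1→2) = n₂/n₁ = tan 54.43° = 1.3983.
tan θ_B(2→3) = n₃/n₂ = tan 48.90° = 1.1463.
n₃/n₁ = 1.6029. Then tan θ_B(1→3) = n₃/n₁, so θ_B(1→3) = arctan(1.6029) = 58.04°.

θ_B ≈ 58.04°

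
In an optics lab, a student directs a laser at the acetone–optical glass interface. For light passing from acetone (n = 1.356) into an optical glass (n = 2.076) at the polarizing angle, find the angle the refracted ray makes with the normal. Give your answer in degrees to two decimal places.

θ_t ≈ 33.15°

First find Brewster's angle: tan θ_B = 2.076/1.356 = 1.5310, giving θ_B = 56.85°.
Since θ_B + θ_t = 90° at Brewster incidence, θ_t = 90° − 56.85° = 33.15°.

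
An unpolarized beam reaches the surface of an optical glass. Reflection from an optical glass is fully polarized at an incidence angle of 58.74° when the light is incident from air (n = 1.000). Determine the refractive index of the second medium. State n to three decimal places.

n ≈ 1.647

At the Brewster angle, tan θ_B = n₂/n₁ with n₁ on the incident side (air) and n₂ on the transmitted side (an optical glass).
n₂ = n₁ tan θ_B = 1.000 × tan 58.74° = 1.647.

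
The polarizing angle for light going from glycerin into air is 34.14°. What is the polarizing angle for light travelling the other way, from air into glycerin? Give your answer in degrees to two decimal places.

The two Brewster angles are complementary: θ_B' = 90° − θ_B = 90° − 34.14° = 55.86°.

θ_B' ≈ 55.86°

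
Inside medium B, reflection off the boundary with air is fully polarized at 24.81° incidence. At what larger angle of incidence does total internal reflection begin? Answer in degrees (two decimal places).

θ_c ≈ 27.53°

From Brewster, n₂/n₁ = tan θ_B = tan 24.81° = 0.4623.
Then sin θ_c = n₂/n₁ = 0.4623, so θ_c = arcsin 0.4623 = 27.53°.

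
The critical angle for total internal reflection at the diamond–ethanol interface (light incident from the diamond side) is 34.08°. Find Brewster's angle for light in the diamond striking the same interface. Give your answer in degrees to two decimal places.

θ_B ≈ 29.26°

At the critical angle sin θ_c = n₂/n₁, giving n₂/n₁ = sin 34.08° = 0.5603.
Then tan θ_B = n₂/n₁ = 0.5603, so θ_B = arctan 0.5603 = 29.26°.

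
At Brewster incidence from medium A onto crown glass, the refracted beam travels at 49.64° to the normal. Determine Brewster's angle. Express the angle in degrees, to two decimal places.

At Brewster's angle the reflected and refracted rays are perpendicular, so θ_B + θ_t = 90°.
θ_B = 90° − 49.64° = 40.36°.

θ_B ≈ 40.36°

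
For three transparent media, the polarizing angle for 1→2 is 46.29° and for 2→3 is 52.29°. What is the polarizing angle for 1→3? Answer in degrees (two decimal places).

θ_B ≈ 53.53°

n₂/n₁ = tan 46.29° = 1.0461 and n₃/n₂ = tan 52.29° = 1.2934.
Multiplying, n₃/n₁ = 1.0461 × 1.2934 = 1.3530, and θ_B(1→3) = arctan 1.3530 = 53.53°.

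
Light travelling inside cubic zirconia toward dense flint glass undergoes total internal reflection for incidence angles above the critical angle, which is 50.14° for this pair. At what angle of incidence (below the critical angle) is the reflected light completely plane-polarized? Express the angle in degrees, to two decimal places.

θ_B ≈ 37.51°

n₂/n₁ = sin θ_c = sin 50.14° = 0.7676.
tan θ_B equals the same ratio, so θ_B = arctan(0.7676) = 37.51°.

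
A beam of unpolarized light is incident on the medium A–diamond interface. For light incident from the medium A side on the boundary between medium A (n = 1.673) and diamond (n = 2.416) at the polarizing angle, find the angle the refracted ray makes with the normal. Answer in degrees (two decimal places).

tan θ_B = n₂/n₁ = 2.416/1.673 = 1.4441, so θ_B = 55.30°.
The refracted ray is perpendicular to the reflected ray, so θ_t = 90° − θ_B = 34.70°.

θ_t ≈ 34.70°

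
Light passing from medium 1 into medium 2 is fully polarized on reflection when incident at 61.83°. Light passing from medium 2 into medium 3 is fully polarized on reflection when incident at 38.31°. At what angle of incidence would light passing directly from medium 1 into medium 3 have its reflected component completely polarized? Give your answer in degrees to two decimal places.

θ_B ≈ 55.87°

n₂/n₁ = tan 61.83° = 1.8673 and n₃/n₂ = tan 38.31° = 0.7900.
Multiplying, n₃/n₁ = 1.8673 × 0.7900 = 1.4753, and θ_B(1→3) = arctan 1.4753 = 55.87°.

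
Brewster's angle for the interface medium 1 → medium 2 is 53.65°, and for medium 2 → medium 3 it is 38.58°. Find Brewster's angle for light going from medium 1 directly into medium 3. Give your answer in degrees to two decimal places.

θ_B ≈ 47.31°

Each Brewster angle gives a ratio: n₂/n₁ = tan 53.65° = 1.3588, n₃/n₂ = tan 38.58° = 0.7977.
So n₃/n₁ = (n₂/n₁)(n₃/n₂) = 1.3588 × 0.7977 = 1.0840.
θ_B(1→3) = arctan(1.0840) = 47.31°.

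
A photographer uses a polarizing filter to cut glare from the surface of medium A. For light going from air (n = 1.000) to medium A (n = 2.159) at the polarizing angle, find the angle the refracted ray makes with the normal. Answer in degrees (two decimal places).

θ_t ≈ 24.85°

First find Brewster's angle: tan θ_B = 2.159/1.000 = 2.1590, giving θ_B = 65.15°.
The refracted ray is perpendicular to the reflected ray, so θ_t = 90° − θ_B = 24.85°.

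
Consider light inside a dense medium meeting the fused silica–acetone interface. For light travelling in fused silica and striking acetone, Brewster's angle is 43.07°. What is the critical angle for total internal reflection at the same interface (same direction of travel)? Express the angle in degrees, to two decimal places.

tan θ_B = n₂/n₁ = tan 43.07° = 0.9348.
Total internal reflection: sin θ_c = n₂/n₁ = 0.9348.
θ_c = arcsin(0.9348) = 69.20°.

θ_c ≈ 69.20°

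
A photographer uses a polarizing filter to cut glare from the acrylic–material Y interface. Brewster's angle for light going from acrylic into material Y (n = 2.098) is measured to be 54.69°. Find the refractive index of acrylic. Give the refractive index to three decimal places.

n ≈ 1.486

Full polarization of the reflected beam means tan θ_B = n₂/n₁, where n₁ is the incident medium (acrylic).
n₁ = n₂ / tan θ_B = 2.098 / tan 54.69° = 1.486.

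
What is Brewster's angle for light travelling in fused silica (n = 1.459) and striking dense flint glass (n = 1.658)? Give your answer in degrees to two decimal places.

θ_B ≈ 48.65°

At Brewster's angle the reflected and refracted rays are perpendicular, which with Snell's law gives tan θ_B = n₂/n₁.
Brewster's condition: tan θ_B = n₂/n₁ = 1.658/1.459 = 1.1364.
So θ_B = arctan 1.1364 = 48.65°.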